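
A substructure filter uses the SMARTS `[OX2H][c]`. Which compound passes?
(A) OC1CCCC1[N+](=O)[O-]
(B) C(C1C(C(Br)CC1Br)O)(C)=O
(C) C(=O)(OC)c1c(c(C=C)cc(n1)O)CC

C

[OX2H][c] describes a hydroxyl oxygen attached to an aromatic carbon (a phenol).
(A) has a hydroxyl group (-OH) but the -OH is on an aliphatic carbon, not an aromatic c.
(B) has a hydroxyl group (-OH) but the -OH is on an aliphatic carbon, not an aromatic c.
(C) contains a hydroxyl group (-OH), which satisfies every atom and bond constraint.
So the answer is (C).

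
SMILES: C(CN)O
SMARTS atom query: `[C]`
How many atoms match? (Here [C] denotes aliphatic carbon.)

2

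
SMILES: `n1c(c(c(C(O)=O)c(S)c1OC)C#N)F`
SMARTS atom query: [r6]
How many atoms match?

6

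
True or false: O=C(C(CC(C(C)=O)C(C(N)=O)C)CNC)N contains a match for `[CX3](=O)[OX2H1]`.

False

The pattern [CX3](=O)[OX2H1] describes an sp2 carbon double-bonded to O and single-bonded to an -OH oxygen — a carboxylic acid.
The closest candidate here is a primary amide (-C(=O)NH2), but the carbonyl is bonded to N, not to an -OH oxygen. No other fragment satisfies the full query, so there is no match.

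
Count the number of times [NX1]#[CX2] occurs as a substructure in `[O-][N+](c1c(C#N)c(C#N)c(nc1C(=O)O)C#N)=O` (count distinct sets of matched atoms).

3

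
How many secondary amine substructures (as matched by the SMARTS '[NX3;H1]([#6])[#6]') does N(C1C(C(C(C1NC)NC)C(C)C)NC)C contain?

4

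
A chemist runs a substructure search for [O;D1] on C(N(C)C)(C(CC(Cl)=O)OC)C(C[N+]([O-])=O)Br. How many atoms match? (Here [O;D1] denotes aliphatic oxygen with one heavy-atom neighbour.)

The query [O;D1] means: aliphatic oxygen bonded to exactly one heavy atom.
Check the 17 heavy atoms by environment: 2× C (D2) → no; 4× C (D3) → no; 1× Br (D1) → no; 1× N (D3) → no; 3× C (D1) → no; 1× N (charge +1, D3) → no; 1× O (charge -1, D1) → match; 2× O (D1) → match; 1× O (D2) → no; 1× Cl (D1) → no.
Summing the matching environments: 1 + 2 = 3 matching atoms.

3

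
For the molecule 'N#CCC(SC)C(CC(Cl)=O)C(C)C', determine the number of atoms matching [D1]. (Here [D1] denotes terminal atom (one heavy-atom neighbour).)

6

Check the 14 heavy atoms by environment: 3× C (D2) → no; 4× C (D3) → no; 1× O (D1) → match; 1× Cl (D1) → match; 1× N (D1) → match; 3× C (D1) → match; 1× S (D2) → no.
Summing the matching environments: 1 + 1 + 1 + 3 = 6 matching atoms.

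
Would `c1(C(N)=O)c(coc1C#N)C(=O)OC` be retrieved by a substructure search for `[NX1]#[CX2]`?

The pattern [NX1]#[CX2] describes a nitrogen triple-bonded to a two-connected carbon — a nitrile.
The molecule carries a nitrile (-C#N), whose atoms satisfy every constraint of the query, so the pattern matches.

Yes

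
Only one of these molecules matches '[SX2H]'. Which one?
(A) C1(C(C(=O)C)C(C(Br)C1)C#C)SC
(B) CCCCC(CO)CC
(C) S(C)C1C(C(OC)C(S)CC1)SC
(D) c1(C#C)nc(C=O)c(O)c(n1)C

C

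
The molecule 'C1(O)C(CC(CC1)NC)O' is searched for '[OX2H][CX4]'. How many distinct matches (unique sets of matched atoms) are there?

2

[OX2H][CX4] is the SMARTS for an aliphatic alcohol: a hydroxyl oxygen bound to an sp3 (X4) carbon.
The molecule carries 2 separate instances of a hydroxyl group (-OH) meeting every constraint; each maps to a distinct set of atoms, giving 2 matches.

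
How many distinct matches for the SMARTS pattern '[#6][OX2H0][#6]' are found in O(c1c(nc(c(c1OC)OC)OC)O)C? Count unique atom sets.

4

[#6][OX2H0][#6] is the SMARTS for an ether: an aliphatic oxygen bridging two carbons with no H on the oxygen.
The molecule carries 4 separate instances of a methoxy ether (-OCH3) meeting every constraint; each maps to a distinct set of atoms, giving 4 matches.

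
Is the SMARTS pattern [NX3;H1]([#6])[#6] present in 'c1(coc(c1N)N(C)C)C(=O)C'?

The pattern [NX3;H1]([#6])[#6] describes a trivalent nitrogen with one H, bonded to two carbons — a secondary amine.
The closest candidate here is a dimethylamino group (-N(CH3)2), but the nitrogen has H0, not H1. No other fragment satisfies the full query, so there is no match.

No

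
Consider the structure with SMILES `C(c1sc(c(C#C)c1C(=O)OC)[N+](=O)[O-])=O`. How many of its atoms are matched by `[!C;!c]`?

7

The query [!C;!c] means: neither aliphatic nor aromatic carbon — same as [!#6].
Check the 16 heavy atoms by environment: 1× s (aromatic) → match; 4× c (aromatic) → no; 1× N (charge +1) → match; 1× O (charge -1) → match; 4× O → match; 5× C → no.
Summing the matching environments: 1 + 1 + 1 + 4 = 7 matching atoms.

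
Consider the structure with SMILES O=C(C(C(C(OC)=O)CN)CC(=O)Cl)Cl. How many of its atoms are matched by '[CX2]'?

The query [CX2] means: C with X2: aliphatic carbon with exactly 2 total connections.
Check the 15 heavy atoms by environment: 5× C (X4) → no; 1× N (X3) → no; 3× C (X3) → no; 3× O (X1) → no; 1× O (X2) → no; 2× Cl (X1) → no.
No environment satisfies the query, so 0 matching atoms.

0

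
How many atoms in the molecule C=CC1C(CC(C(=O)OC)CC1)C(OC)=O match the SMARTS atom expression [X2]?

The query [X2] means: any atom with exactly two total connections (bonds + H).
Check the 16 heavy atoms by environment: 8× C (X4) → no; 4× C (X3) → no; 2× O (X1) → no; 2× O (X2) → match.
That gives 2 matching atoms.

2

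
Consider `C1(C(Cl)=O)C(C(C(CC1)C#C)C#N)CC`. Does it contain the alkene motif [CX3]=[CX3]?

No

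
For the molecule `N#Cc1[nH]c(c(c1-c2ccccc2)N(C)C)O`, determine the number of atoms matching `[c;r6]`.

Check the 17 heavy atoms by environment: 1× n (aromatic, in 5-ring) → no; 4× c (aromatic, in 5-ring) → no; 6× c (aromatic, in 6-ring) → match; 1× O (acyclic) → no; 2× N (acyclic) → no; 3× C (acyclic) → no.
That gives 6 matching atoms.

6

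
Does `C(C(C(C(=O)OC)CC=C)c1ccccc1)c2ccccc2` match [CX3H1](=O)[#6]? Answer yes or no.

The pattern [CX3H1](=O)[#6] describes an sp2 carbon with one H, double-bonded to O and single-bonded to carbon — an aldehyde.
The closest candidate here is a methyl-ester group (-C(=O)OCH3), but the carbonyl carbon has H0, not H1. No other fragment satisfies the full query, so there is no match.

No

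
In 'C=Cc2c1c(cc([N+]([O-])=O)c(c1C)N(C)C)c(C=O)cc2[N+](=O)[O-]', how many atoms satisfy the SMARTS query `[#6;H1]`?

Check the 24 heavy atoms by environment: 8× c (aromatic, H0) → no; 2× c (aromatic, H1) → match; 2× C (H1) → match; 3× O (H0) → no; 3× C (H3) → no; 2× N (charge +1, H0) → no; 2× O (charge -1, H0) → no; 1× C (H2) → no; 1× N (H0) → no.
Summing the matching environments: 2 + 2 = 4 matching atoms.

4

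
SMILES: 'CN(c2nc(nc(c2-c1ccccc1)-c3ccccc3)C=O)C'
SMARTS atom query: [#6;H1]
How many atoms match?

11

The query [#6;H1] means: any carbon bearing exactly one hydrogen.
Check the 23 heavy atoms by environment: 2× n (aromatic, H0) → no; 6× c (aromatic, H0) → no; 1× N (H0) → no; 2× C (H3) → no; 1× C (H1) → match; 1× O (H0) → no; 10× c (aromatic, H1) → match.
Summing the matching environments: 1 + 10 = 11 matching atoms.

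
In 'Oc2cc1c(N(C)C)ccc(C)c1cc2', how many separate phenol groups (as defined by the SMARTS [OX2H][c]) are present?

1

[OX2H][c] is the SMARTS for a phenol: a hydroxyl oxygen attached to an aromatic carbon.
Exactly one fragment in the molecule meets all constraints, giving 1 match.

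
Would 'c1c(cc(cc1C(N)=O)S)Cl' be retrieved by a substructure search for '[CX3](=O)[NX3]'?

Yes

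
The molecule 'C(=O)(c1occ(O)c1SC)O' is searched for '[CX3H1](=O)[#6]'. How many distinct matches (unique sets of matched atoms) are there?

[CX3H1](=O)[#6] is the SMARTS for an aldehyde: an sp2 carbon with one H, double-bonded to O and single-bonded to carbon.
The molecule has a carboxylic acid group (-C(=O)OH), but the carbonyl carbon has H0 and is bonded to O, not H1; nothing else fits, so there are 0 matches.

0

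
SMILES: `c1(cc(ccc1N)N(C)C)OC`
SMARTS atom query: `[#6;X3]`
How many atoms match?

6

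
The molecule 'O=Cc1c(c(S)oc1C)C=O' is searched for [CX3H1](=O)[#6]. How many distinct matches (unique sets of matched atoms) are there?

2

[CX3H1](=O)[#6] is the SMARTS for an aldehyde: an sp2 carbon with one H, double-bonded to O and single-bonded to carbon.
The molecule carries 2 separate instances of an aldehyde (-CHO) meeting every constraint; each maps to a distinct set of atoms, giving 2 matches.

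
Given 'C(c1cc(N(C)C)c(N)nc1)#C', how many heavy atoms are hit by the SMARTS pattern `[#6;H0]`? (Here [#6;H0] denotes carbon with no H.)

4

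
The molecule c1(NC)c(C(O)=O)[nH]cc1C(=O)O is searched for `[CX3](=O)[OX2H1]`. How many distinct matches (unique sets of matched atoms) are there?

[CX3](=O)[OX2H1] is the SMARTS for a carboxylic acid: an sp2 carbon double-bonded to O and single-bonded to an -OH oxygen.
The molecule carries 2 separate instances of a carboxylic acid group (-C(=O)OH) meeting every constraint; each maps to a distinct set of atoms, giving 2 matches.

2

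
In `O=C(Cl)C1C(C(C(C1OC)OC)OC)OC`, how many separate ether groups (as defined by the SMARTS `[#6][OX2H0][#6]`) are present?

4

[#6][OX2H0][#6] is the SMARTS for an ether: an aliphatic oxygen bridging two carbons with no H on the oxygen.
The molecule carries 4 separate instances of a methoxy ether (-OCH3) meeting every constraint; each maps to a distinct set of atoms, giving 4 matches.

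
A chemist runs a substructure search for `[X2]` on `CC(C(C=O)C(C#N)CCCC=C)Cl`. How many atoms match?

Check the 14 heavy atoms by environment: 7× C (X4) → no; 1× C (X2) → match; 1× N (X1) → no; 1× Cl (X1) → no; 3× C (X3) → no; 1× O (X1) → no.
That gives 1 matching atom.

1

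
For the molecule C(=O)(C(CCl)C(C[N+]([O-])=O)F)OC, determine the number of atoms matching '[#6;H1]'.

Check the 13 heavy atoms by environment: 2× C (H2) → no; 2× C (H1) → match; 1× F (H0) → no; 1× N (charge +1, H0) → no; 1× O (charge -1, H0) → no; 3× O (H0) → no; 1× Cl (H0) → no; 1× C (H0) → no; 1× C (H3) → no.
That gives 2 matching atoms.

2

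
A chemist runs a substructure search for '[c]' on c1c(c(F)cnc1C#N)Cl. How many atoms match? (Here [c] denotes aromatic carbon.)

Check the 10 heavy atoms by environment: 1× n (aromatic) → no; 5× c (aromatic) → match; 1× C → no; 1× N → no; 1× F → no; 1× Cl → no.
That gives 5 matching atoms.

5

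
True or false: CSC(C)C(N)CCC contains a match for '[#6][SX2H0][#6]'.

True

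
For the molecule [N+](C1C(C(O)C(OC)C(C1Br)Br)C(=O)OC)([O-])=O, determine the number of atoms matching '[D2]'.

2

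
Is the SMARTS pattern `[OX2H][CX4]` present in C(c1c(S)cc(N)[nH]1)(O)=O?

No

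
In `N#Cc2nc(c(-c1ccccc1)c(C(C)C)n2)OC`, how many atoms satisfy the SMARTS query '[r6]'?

12

The query [r6] means: r6 matches atoms in a six-membered ring.
Check the 19 heavy atoms by environment: 2× n (aromatic, in 6-ring) → match; 10× c (aromatic, in 6-ring) → match; 1× O (acyclic) → no; 5× C (acyclic) → no; 1× N (acyclic) → no.
Summing the matching environments: 2 + 10 = 12 matching atoms.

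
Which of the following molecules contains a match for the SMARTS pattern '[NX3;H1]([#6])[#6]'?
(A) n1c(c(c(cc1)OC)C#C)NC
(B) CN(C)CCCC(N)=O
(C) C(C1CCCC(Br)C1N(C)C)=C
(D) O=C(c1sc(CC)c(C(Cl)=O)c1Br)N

A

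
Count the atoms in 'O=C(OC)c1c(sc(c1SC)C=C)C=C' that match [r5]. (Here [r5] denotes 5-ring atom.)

5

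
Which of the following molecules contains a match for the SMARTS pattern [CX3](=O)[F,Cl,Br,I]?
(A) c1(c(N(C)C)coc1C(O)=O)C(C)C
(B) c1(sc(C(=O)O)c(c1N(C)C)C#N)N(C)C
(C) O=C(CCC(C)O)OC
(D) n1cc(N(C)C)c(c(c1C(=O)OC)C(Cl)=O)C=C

[CX3](=O)[F,Cl,Br,I] describes a carbonyl carbon bonded to a halogen (an acyl halide).
(A) has a carboxylic acid group (-C(=O)OH) but the carbonyl is bonded to -OH, not to a halogen.
(B) has a carboxylic acid group (-C(=O)OH) but the carbonyl is bonded to -OH, not to a halogen.
(C) has a methyl-ester group (-C(=O)OCH3) but the carbonyl is bonded to -O-C, not to a halogen.
(D) contains an acyl chloride (-C(=O)Cl), which satisfies every atom and bond constraint.
So the answer is (D).

D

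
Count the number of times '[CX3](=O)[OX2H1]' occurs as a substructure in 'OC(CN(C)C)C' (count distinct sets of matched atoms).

0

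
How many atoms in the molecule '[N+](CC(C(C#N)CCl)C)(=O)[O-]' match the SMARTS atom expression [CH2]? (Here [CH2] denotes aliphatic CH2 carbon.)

2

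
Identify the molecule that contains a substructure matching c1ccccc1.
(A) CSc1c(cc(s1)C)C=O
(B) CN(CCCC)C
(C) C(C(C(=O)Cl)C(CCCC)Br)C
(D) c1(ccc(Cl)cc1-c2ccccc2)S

D

c1ccccc1 describes six aromatic carbons in a ring (a benzene ring).
(A) has a methyl group (-CH3) but no six-membered all-carbon aromatic ring is present.
(B) has a methyl group (-CH3) but no six-membered all-carbon aromatic ring is present.
(C) has a methyl group (-CH3) but no six-membered all-carbon aromatic ring is present.
(D) contains a phenyl ring, which satisfies every atom and bond constraint.
So the answer is (D).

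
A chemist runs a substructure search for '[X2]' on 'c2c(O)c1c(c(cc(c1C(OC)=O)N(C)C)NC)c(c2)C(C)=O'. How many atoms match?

Check the 23 heavy atoms by environment: 10× c (aromatic, X3) → no; 2× C (X3) → no; 2× O (X1) → no; 2× O (X2) → match; 5× C (X4) → no; 2× N (X3) → no.
That gives 2 matching atoms.

2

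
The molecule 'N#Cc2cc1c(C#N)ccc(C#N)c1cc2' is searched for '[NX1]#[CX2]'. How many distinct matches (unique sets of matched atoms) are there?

3

[NX1]#[CX2] is the SMARTS for a nitrile: a nitrogen triple-bonded to a two-connected carbon.
The molecule carries 3 separate instances of a nitrile (-C#N) meeting every constraint; each maps to a distinct set of atoms, giving 3 matches.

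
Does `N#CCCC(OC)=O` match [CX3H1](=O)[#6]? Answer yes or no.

No

The pattern [CX3H1](=O)[#6] describes an sp2 carbon with one H, double-bonded to O and single-bonded to carbon — an aldehyde.
The closest candidate here is a methyl-ester group (-C(=O)OCH3), but the carbonyl carbon has H0, not H1. No other fragment satisfies the full query, so there is no match.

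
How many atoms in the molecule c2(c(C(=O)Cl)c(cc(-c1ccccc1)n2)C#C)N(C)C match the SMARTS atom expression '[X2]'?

The query [X2] means: any atom with exactly two total connections (bonds + H).
Check the 20 heavy atoms by environment: 1× n (aromatic, X2) → match; 11× c (aromatic, X3) → no; 1× N (X3) → no; 2× C (X4) → no; 1× C (X3) → no; 1× O (X1) → no; 1× Cl (X1) → no; 2× C (X2) → match.
Summing the matching environments: 1 + 2 = 3 matching atoms.

3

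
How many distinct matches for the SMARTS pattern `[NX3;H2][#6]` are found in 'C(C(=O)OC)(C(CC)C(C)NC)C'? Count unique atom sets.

[NX3;H2][#6] is the SMARTS for a primary amine: a trivalent nitrogen with two H attached to carbon.
The molecule has an N-methylamino group (-NHCH3), but the nitrogen bears two carbons and only one H (H1), not H2; nothing else fits, so there are 0 matches.

0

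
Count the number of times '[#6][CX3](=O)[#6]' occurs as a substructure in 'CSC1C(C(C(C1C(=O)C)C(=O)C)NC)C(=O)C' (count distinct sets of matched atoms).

[#6][CX3](=O)[#6] is the SMARTS for a ketone: a carbonyl carbon (no H) flanked by two carbons.
The molecule carries 3 separate instances of an acetyl/ketone group (-C(=O)CH3) meeting every constraint; each maps to a distinct set of atoms, giving 3 matches.

3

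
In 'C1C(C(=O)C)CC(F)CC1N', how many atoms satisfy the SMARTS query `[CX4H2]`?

3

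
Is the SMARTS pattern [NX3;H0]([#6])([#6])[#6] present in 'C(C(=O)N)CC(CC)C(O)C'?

No

The pattern [NX3;H0]([#6])([#6])[#6] describes a trivalent nitrogen with no H, bonded to three carbons — a tertiary amine.
The closest candidate here is a primary amide (-C(=O)NH2), but the amide nitrogen has H2 and only one carbon neighbour. No other fragment satisfies the full query, so there is no match.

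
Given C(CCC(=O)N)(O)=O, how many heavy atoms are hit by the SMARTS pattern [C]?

4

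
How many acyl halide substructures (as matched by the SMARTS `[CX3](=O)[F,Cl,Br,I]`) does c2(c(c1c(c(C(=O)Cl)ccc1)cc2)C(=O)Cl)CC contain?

2

[CX3](=O)[F,Cl,Br,I] is the SMARTS for an acyl halide: a carbonyl carbon bonded to a halogen.
The molecule carries 2 separate instances of an acyl chloride (-C(=O)Cl) meeting every constraint; each maps to a distinct set of atoms, giving 2 matches.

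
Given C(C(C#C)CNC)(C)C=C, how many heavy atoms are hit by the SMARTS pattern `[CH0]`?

1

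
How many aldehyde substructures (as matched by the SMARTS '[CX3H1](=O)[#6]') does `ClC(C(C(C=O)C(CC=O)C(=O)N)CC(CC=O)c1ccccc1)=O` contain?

3

[CX3H1](=O)[#6] is the SMARTS for an aldehyde: an sp2 carbon with one H, double-bonded to O and single-bonded to carbon.
The molecule carries 3 separate instances of an aldehyde (-CHO) meeting every constraint; each maps to a distinct set of atoms, giving 3 matches.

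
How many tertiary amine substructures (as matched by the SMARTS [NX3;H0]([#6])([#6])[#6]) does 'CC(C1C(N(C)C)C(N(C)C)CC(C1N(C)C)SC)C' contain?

3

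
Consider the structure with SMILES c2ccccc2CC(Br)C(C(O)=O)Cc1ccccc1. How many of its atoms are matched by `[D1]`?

Check the 20 heavy atoms by environment: 2× C (D2) → no; 3× C (D3) → no; 2× c (aromatic, D3) → no; 10× c (aromatic, D2) → no; 2× O (D1) → match; 1× Br (D1) → match.
Summing the matching environments: 2 + 1 = 3 matching atoms.

3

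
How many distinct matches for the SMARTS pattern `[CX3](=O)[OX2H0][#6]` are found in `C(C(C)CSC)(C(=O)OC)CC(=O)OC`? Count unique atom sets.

2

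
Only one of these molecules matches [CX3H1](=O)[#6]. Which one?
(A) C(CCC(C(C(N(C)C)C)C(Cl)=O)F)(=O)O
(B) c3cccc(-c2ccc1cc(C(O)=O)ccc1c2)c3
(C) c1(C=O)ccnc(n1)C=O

C

[CX3H1](=O)[#6] describes an sp2 carbon with one H, double-bonded to O and single-bonded to carbon (an aldehyde).
(A) has a carboxylic acid group (-C(=O)OH) but the carbonyl carbon has H0 and is bonded to O, not H1.
(B) has a carboxylic acid group (-C(=O)OH) but the carbonyl carbon has H0 and is bonded to O, not H1.
(C) contains an aldehyde (-CHO), which satisfies every atom and bond constraint.
So the answer is (C).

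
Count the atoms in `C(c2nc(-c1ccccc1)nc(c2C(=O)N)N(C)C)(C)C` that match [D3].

8

The query [D3] means: atom with exactly three heavy-atom neighbours.
Check the 21 heavy atoms by environment: 2× n (aromatic, D2) → no; 5× c (aromatic, D3) → match; 2× C (D3) → match; 1× O (D1) → no; 1× N (D1) → no; 4× C (D1) → no; 1× N (D3) → match; 5× c (aromatic, D2) → no.
Summing the matching environments: 5 + 2 + 1 = 8 matching atoms.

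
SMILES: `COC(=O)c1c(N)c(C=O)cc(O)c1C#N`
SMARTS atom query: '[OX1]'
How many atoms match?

2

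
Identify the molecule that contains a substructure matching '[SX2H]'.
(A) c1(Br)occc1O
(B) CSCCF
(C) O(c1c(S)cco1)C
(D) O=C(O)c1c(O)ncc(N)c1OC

C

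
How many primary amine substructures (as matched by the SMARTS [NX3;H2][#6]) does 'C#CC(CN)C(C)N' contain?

2

[NX3;H2][#6] is the SMARTS for a primary amine: a trivalent nitrogen with two H attached to carbon.
The molecule carries 2 separate instances of a primary amino group (-NH2) meeting every constraint; each maps to a distinct set of atoms, giving 2 matches.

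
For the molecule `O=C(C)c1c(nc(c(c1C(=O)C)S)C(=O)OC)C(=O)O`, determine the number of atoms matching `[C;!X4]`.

4

The query [C;!X4] means: aliphatic carbon that does not have four total connections.
Check the 20 heavy atoms by environment: 1× n (aromatic, X2) → no; 5× c (aromatic, X3) → no; 4× C (X3) → match; 4× O (X1) → no; 2× O (X2) → no; 3× C (X4) → no; 1× S (X2) → no.
That gives 4 matching atoms.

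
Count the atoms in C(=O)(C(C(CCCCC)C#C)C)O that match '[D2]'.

5

The query [D2] means: atom with exactly two heavy-atom neighbours.
Check the 13 heavy atoms by environment: 5× C (D2) → match; 3× C (D3) → no; 3× C (D1) → no; 2× O (D1) → no.
That gives 5 matching atoms.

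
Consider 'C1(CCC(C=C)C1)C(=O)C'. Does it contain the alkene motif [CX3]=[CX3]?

The pattern [CX3]=[CX3] describes a non-aromatic C=C double bond between two sp2 carbons — an alkene.
The molecule carries a vinyl group (-CH=CH2), whose atoms satisfy every constraint of the query, so the pattern matches.

Yes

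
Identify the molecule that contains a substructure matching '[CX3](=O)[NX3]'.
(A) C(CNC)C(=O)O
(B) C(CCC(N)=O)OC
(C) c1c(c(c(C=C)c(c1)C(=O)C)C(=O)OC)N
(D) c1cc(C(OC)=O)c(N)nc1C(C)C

B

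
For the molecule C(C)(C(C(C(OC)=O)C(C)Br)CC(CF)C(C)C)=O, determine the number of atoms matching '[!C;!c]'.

5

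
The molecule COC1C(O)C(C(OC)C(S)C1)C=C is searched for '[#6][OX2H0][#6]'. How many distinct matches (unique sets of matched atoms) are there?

2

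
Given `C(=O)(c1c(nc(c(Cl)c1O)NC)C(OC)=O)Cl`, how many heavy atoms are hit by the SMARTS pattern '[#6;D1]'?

2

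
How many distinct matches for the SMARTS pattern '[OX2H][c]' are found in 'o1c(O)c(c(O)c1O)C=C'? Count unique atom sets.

[OX2H][c] is the SMARTS for a phenol: a hydroxyl oxygen attached to an aromatic carbon.
The molecule carries 3 separate instances of a hydroxyl group (-OH) meeting every constraint; each maps to a distinct set of atoms, giving 3 matches.

3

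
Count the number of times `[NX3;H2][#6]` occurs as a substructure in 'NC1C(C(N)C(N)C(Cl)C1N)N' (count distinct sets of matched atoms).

5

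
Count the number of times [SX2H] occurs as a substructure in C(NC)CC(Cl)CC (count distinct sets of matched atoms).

[SX2H] is the SMARTS for a thiol: an aliphatic sulfur with two connections, one being H.
No fragment in the molecule satisfies every constraint, giving 0 matches.

0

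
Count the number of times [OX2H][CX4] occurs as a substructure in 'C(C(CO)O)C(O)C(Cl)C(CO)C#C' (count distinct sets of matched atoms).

4

[OX2H][CX4] is the SMARTS for an aliphatic alcohol: a hydroxyl oxygen bound to an sp3 (X4) carbon.
The molecule carries 4 separate instances of a hydroxyl group (-OH) meeting every constraint; each maps to a distinct set of atoms, giving 4 matches.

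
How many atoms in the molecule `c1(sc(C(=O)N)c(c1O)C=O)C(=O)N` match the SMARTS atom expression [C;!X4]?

3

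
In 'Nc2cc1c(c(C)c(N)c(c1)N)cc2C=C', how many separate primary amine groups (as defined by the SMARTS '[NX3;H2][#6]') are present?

3

[NX3;H2][#6] is the SMARTS for a primary amine: a trivalent nitrogen with two H attached to carbon.
The molecule carries 3 separate instances of a primary amino group (-NH2) meeting every constraint; each maps to a distinct set of atoms, giving 3 matches.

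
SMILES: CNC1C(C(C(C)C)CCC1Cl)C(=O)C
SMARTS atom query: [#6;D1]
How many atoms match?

4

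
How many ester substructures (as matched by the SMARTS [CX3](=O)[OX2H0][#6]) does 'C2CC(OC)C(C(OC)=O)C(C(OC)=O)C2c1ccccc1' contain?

[CX3](=O)[OX2H0][#6] is the SMARTS for an ester: a carbonyl carbon bonded to an oxygen that is itself bonded to carbon (no H on that O).
The molecule carries 2 separate instances of a methyl-ester group (-C(=O)OCH3) meeting every constraint; each maps to a distinct set of atoms, giving 2 matches.

2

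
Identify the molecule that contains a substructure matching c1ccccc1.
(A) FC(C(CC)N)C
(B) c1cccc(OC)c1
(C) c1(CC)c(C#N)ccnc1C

B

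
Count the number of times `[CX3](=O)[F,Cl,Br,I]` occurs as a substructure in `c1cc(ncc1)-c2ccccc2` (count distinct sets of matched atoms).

0

[CX3](=O)[F,Cl,Br,I] is the SMARTS for an acyl halide: a carbonyl carbon bonded to a halogen.
No fragment in the molecule satisfies every constraint, giving 0 matches.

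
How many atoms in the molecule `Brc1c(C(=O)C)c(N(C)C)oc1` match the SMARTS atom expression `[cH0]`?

Check the 12 heavy atoms by environment: 1× o (aromatic, H0) → no; 3× c (aromatic, H0) → match; 1× c (aromatic, H1) → no; 1× Br (H0) → no; 1× N (H0) → no; 3× C (H3) → no; 1× C (H0) → no; 1× O (H0) → no.
That gives 3 matching atoms.

3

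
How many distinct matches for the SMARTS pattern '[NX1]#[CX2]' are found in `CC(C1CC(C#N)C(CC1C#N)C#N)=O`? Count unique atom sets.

3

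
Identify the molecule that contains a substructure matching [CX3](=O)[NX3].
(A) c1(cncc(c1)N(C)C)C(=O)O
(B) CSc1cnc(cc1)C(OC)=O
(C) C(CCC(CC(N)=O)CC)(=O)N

C

[CX3](=O)[NX3] describes a carbonyl carbon bonded to a trivalent nitrogen (an amide).
(A) has a carboxylic acid group (-C(=O)OH) but the carbonyl is bonded to O, not to an NX3 nitrogen.
(B) has a methyl-ester group (-C(=O)OCH3) but the carbonyl is bonded to O, not to an NX3 nitrogen.
(C) contains a primary amide (-C(=O)NH2), which satisfies every atom and bond constraint.
So the answer is (C).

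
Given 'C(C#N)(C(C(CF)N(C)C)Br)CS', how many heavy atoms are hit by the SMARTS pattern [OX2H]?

The query [OX2H] means: aliphatic oxygen with two connections, one of which is H — an -OH oxygen.
Check the 13 heavy atoms by environment: 2× C (H2, X4) → no; 3× C (H1, X4) → no; 1× Br (H0, X1) → no; 1× N (H0, X3) → no; 2× C (H3, X4) → no; 1× F (H0, X1) → no; 1× S (H1, X2) → no; 1× C (H0, X2) → no; 1× N (H0, X1) → no.
No environment satisfies the query, so 0 matching atoms.

0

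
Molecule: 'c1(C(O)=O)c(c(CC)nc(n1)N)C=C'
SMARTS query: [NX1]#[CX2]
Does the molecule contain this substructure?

The pattern [NX1]#[CX2] describes a nitrogen triple-bonded to a two-connected carbon — a nitrile.
The closest candidate here is a primary amino group (-NH2), but the nitrogen is NX3 (three connections), not NX1 triple-bonded. No other fragment satisfies the full query, so there is no match.

No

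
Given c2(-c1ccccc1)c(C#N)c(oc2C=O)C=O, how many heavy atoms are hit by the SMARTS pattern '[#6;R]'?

The query [#6;R] means: carbon that is part of a ring.
Check the 17 heavy atoms by environment: 1× o (aromatic, in 5-ring) → no; 4× c (aromatic, in 5-ring) → match; 3× C (acyclic) → no; 2× O (acyclic) → no; 6× c (aromatic, in 6-ring) → match; 1× N (acyclic) → no.
Summing the matching environments: 4 + 6 = 10 matching atoms.

10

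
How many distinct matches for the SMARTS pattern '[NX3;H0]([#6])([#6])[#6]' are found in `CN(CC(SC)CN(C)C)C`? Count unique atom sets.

[NX3;H0]([#6])([#6])[#6] is the SMARTS for a tertiary amine: a trivalent nitrogen with no H, bonded to three carbons.
The molecule carries 2 separate instances of a dimethylamino group (-N(CH3)2) meeting every constraint; each maps to a distinct set of atoms, giving 2 matches.

2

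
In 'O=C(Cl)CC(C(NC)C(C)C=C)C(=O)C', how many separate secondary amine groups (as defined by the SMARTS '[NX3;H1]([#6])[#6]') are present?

[NX3;H1]([#6])[#6] is the SMARTS for a secondary amine: a trivalent nitrogen with one H, bonded to two carbons.
Exactly one fragment in the molecule meets all constraints, giving 1 match.

1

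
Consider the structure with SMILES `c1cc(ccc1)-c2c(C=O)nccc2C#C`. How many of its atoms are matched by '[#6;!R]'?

3

Check the 16 heavy atoms by environment: 1× n (aromatic, in 6-ring) → no; 11× c (aromatic, in 6-ring) → no; 3× C (acyclic) → match; 1× O (acyclic) → no.
That gives 3 matching atoms.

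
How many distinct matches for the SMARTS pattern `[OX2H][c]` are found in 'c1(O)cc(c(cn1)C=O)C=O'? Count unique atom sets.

[OX2H][c] is the SMARTS for a phenol: a hydroxyl oxygen attached to an aromatic carbon.
Exactly one fragment in the molecule meets all constraints, giving 1 match.

1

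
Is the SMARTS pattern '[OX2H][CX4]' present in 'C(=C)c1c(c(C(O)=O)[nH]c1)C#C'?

The pattern [OX2H][CX4] describes a hydroxyl oxygen bound to an sp3 (X4) carbon — an aliphatic alcohol.
The closest candidate here is a carboxylic acid group (-C(=O)OH), but the -OH is on a CX3 carbonyl carbon, not a CX4 carbon. No other fragment satisfies the full query, so there is no match.

No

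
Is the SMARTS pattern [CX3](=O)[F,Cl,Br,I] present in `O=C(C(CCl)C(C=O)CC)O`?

No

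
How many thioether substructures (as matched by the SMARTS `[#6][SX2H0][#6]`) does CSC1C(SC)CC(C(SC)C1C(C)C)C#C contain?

3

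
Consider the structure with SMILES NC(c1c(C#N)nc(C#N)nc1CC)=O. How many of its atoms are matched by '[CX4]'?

2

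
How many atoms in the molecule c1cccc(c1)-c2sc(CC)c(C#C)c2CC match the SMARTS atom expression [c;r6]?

Check the 17 heavy atoms by environment: 1× s (aromatic, in 5-ring) → no; 4× c (aromatic, in 5-ring) → no; 6× C (acyclic) → no; 6× c (aromatic, in 6-ring) → match.
That gives 6 matching atoms.

6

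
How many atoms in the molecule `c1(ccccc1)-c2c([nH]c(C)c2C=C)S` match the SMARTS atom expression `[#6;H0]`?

5

The query [#6;H0] means: any carbon with no attached hydrogen.
Check the 15 heavy atoms by environment: 1× n (aromatic, H1) → no; 5× c (aromatic, H0) → match; 5× c (aromatic, H1) → no; 1× C (H3) → no; 1× S (H1) → no; 1× C (H1) → no; 1× C (H2) → no.
That gives 5 matching atoms.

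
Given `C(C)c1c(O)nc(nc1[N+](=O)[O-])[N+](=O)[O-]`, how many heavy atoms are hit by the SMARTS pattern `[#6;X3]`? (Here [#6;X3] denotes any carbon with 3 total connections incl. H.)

The query [#6;X3] means: any carbon (aromatic or not) with three total connections.
Check the 15 heavy atoms by environment: 2× n (aromatic, X2) → no; 4× c (aromatic, X3) → match; 2× C (X4) → no; 2× N (charge +1, X3) → no; 2× O (charge -1, X1) → no; 2× O (X1) → no; 1× O (X2) → no.
That gives 4 matching atoms.

4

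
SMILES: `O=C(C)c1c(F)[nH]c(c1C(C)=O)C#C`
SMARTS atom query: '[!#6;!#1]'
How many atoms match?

The query [!#6;!#1] means: not carbon and not hydrogen — any heteroatom.
Check the 14 heavy atoms by environment: 1× n (aromatic) → match; 4× c (aromatic) → no; 6× C → no; 1× F → match; 2× O → match.
Summing the matching environments: 1 + 1 + 2 = 4 matching atoms.

4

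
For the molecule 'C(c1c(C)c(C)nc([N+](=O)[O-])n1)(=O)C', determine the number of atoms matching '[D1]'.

6

The query [D1] means: atom with exactly one heavy-atom neighbour (degree 1).
Check the 14 heavy atoms by environment: 2× n (aromatic, D2) → no; 4× c (aromatic, D3) → no; 1× N (charge +1, D3) → no; 1× O (charge -1, D1) → match; 2× O (D1) → match; 1× C (D3) → no; 3× C (D1) → match.
Summing the matching environments: 1 + 2 + 3 = 6 matching atoms.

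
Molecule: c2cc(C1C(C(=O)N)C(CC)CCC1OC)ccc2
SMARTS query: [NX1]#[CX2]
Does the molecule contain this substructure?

The pattern [NX1]#[CX2] describes a nitrogen triple-bonded to a two-connected carbon — a nitrile.
The closest candidate here is a primary amide (-C(=O)NH2), but the nitrogen is NX3, not NX1. No other fragment satisfies the full query, so there is no match.

No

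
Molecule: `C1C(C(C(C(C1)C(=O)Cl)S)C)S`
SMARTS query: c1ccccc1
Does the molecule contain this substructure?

The pattern c1ccccc1 describes six aromatic carbons in a ring — a benzene ring.
The closest candidate here is a methyl group (-CH3), but no six-membered all-carbon aromatic ring is present. No other fragment satisfies the full query, so there is no match.

No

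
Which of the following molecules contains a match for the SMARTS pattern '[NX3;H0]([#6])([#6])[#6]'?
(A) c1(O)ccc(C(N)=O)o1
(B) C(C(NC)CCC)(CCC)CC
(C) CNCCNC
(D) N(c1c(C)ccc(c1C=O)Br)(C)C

[NX3;H0]([#6])([#6])[#6] describes a trivalent nitrogen with no H, bonded to three carbons (a tertiary amine).
(A) has a primary amide (-C(=O)NH2) but the amide nitrogen has H2 and only one carbon neighbour.
(B) has an N-methylamino group (-NHCH3) but the nitrogen still has one H (H1), not H0.
(C) has an N-methylamino group (-NHCH3) but the nitrogen still has one H (H1), not H0.
(D) contains a dimethylamino group (-N(CH3)2), which satisfies every atom and bond constraint.
So the answer is (D).

D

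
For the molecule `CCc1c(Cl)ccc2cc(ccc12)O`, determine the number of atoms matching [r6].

Check the 14 heavy atoms by environment: 10× c (aromatic, in 6-ring) → match; 2× C (acyclic) → no; 1× Cl (acyclic) → no; 1× O (acyclic) → no.
That gives 10 matching atoms.

10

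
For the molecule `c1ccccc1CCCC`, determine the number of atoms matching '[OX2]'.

0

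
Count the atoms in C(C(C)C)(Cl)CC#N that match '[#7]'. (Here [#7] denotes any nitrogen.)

1

The query [#7] means: #7 matches any nitrogen atom regardless of aromaticity.
Check the 8 heavy atoms by environment: 6× C → no; 1× N → match; 1× Cl → no.
That gives 1 matching atom.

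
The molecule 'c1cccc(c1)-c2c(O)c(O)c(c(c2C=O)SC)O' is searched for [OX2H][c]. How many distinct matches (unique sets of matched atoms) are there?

3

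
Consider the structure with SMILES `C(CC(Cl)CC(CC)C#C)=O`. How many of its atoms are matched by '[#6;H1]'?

Check the 11 heavy atoms by environment: 1× C (H3) → no; 3× C (H2) → no; 4× C (H1) → match; 1× O (H0) → no; 1× C (H0) → no; 1× Cl (H0) → no.
That gives 4 matching atoms.

4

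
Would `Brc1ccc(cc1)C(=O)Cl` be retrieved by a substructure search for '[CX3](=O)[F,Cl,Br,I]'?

The pattern [CX3](=O)[F,Cl,Br,I] describes a carbonyl carbon bonded to a halogen — an acyl halide.
The molecule carries an acyl chloride (-C(=O)Cl), whose atoms satisfy every constraint of the query, so the pattern matches.

Yes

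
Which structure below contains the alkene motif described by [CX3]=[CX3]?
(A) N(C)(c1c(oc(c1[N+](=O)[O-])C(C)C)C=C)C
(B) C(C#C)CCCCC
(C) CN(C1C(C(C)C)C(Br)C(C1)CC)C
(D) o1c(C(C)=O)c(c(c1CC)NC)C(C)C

A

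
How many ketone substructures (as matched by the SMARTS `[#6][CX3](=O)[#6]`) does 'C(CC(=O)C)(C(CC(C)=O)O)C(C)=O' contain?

3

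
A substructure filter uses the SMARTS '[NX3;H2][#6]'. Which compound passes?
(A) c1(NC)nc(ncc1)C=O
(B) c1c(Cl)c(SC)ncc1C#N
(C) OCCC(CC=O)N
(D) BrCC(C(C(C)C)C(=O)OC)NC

[NX3;H2][#6] describes a trivalent nitrogen with two H attached to carbon (a primary amine).
(A) has an N-methylamino group (-NHCH3) but the nitrogen bears two carbons and only one H (H1), not H2.
(B) has a nitrile (-C#N) but the nitrogen is NX1 (triple-bonded), not NX3 with two H.
(C) contains a primary amino group (-NH2), which satisfies every atom and bond constraint.
(D) has an N-methylamino group (-NHCH3) but the nitrogen bears two carbons and only one H (H1), not H2.
So the answer is (C).

C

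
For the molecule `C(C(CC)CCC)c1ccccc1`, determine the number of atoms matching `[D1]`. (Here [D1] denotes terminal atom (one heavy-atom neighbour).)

2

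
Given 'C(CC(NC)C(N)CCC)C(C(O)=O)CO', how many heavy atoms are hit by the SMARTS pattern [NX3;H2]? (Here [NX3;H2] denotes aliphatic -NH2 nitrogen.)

The query [NX3;H2] means: aliphatic N with 3 total connections, two of them H — an -NH2 nitrogen (amine or amide).
Check the 16 heavy atoms by environment: 5× C (H2, X4) → no; 3× C (H1, X4) → no; 1× N (H2, X3) → match; 2× C (H3, X4) → no; 2× O (H1, X2) → no; 1× N (H1, X3) → no; 1× C (H0, X3) → no; 1× O (H0, X1) → no.
That gives 1 matching atom.

1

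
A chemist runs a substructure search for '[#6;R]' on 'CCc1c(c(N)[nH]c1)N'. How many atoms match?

4

The query [#6;R] means: carbon that is part of a ring.
Check the 9 heavy atoms by environment: 1× n (aromatic, in 5-ring) → no; 4× c (aromatic, in 5-ring) → match; 2× C (acyclic) → no; 2× N (acyclic) → no.
That gives 4 matching atoms.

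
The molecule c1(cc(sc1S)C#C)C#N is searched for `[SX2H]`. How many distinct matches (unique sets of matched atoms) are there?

1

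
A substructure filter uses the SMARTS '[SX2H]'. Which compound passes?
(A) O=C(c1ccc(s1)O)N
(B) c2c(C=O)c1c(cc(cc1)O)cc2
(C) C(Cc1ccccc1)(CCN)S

C

[SX2H] describes an aliphatic sulfur with two connections, one being H (a thiol).
(A) has a hydroxyl group (-OH) but it is an -OH, not an -SH.
(B) has a hydroxyl group (-OH) but it is an -OH, not an -SH.
(C) contains a thiol (-SH), which satisfies every atom and bond constraint.
So the answer is (C).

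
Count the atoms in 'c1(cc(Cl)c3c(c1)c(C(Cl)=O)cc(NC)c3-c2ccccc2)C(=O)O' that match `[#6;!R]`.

The query [#6;!R] means: carbon not in any ring.
Check the 25 heavy atoms by environment: 16× c (aromatic, in 6-ring) → no; 1× N (acyclic) → no; 3× C (acyclic) → match; 3× O (acyclic) → no; 2× Cl (acyclic) → no.
That gives 3 matching atoms.

3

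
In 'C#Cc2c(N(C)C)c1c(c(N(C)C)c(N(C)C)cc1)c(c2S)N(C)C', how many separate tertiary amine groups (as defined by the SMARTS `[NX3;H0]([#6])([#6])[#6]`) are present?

[NX3;H0]([#6])([#6])[#6] is the SMARTS for a tertiary amine: a trivalent nitrogen with no H, bonded to three carbons.
The molecule carries 4 separate instances of a dimethylamino group (-N(CH3)2) meeting every constraint; each maps to a distinct set of atoms, giving 4 matches.

4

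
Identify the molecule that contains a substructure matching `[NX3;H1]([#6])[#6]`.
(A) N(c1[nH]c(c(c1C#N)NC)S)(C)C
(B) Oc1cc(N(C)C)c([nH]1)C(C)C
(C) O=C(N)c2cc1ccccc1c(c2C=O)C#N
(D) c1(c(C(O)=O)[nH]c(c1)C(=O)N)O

A

[NX3;H1]([#6])[#6] describes a trivalent nitrogen with one H, bonded to two carbons (a secondary amine).
(A) contains an N-methylamino group (-NHCH3), which satisfies every atom and bond constraint.
(B) has a dimethylamino group (-N(CH3)2) but the nitrogen has H0, not H1.
(C) has a primary amide (-C(=O)NH2) but the -C(=O)NH2 nitrogen has H2, not H1.
(D) has a primary amide (-C(=O)NH2) but the -C(=O)NH2 nitrogen has H2, not H1.
So the answer is (A).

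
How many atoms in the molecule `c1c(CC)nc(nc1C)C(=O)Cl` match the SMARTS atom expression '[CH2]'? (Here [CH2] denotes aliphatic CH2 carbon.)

The query [CH2] means: aliphatic carbon with exactly two hydrogens.
Check the 12 heavy atoms by environment: 2× n (aromatic, H0) → no; 3× c (aromatic, H0) → no; 1× c (aromatic, H1) → no; 1× C (H0) → no; 1× O (H0) → no; 1× Cl (H0) → no; 2× C (H3) → no; 1× C (H2) → match.
That gives 1 matching atom.

1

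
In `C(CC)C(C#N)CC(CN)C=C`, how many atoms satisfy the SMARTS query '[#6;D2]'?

Check the 12 heavy atoms by environment: 6× C (D2) → match; 2× C (D3) → no; 2× C (D1) → no; 2× N (D1) → no.
That gives 6 matching atoms.

6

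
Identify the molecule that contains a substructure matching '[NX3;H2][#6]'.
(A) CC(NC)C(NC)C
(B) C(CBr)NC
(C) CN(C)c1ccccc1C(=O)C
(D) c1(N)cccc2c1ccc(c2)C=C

D

[NX3;H2][#6] describes a trivalent nitrogen with two H attached to carbon (a primary amine).
(A) has an N-methylamino group (-NHCH3) but the nitrogen bears two carbons and only one H (H1), not H2.
(B) has an N-methylamino group (-NHCH3) but the nitrogen bears two carbons and only one H (H1), not H2.
(C) has a dimethylamino group (-N(CH3)2) but the nitrogen has H0, not H2.
(D) contains a primary amino group (-NH2), which satisfies every atom and bond constraint.
So the answer is (D).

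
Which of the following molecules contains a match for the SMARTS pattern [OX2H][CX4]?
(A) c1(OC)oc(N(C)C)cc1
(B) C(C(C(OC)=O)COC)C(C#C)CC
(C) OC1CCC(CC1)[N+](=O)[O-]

C

[OX2H][CX4] describes a hydroxyl oxygen bound to an sp3 (X4) carbon (an aliphatic alcohol).
(A) has a methoxy ether (-OCH3) but the oxygen has H0 (ether), not H1.
(B) has a methoxy ether (-OCH3) but the oxygen has H0 (ether), not H1.
(C) contains a hydroxyl group (-OH), which satisfies every atom and bond constraint.
So the answer is (C).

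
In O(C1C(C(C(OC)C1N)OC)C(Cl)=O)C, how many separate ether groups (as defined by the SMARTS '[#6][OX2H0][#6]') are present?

3

[#6][OX2H0][#6] is the SMARTS for an ether: an aliphatic oxygen bridging two carbons with no H on the oxygen.
The molecule carries 3 separate instances of a methoxy ether (-OCH3) meeting every constraint; each maps to a distinct set of atoms, giving 3 matches.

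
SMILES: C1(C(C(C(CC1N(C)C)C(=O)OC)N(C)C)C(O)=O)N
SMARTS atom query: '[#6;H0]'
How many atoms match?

2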